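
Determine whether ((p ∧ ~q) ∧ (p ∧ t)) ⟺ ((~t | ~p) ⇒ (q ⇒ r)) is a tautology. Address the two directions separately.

(⇒) holds; (⇐) fails.

Forward direction. Assume the antecedent. If r is true, (~t | ~p) ⇒ (q ⇒ r) reduces to true regardless of the other variables. If r is false, the antecedent forces (r = F, t = T, q = F, p = T), and (~t | ~p) ⇒ (q ⇒ r) holds there. Either way (~t | ~p) ⇒ (q ⇒ r) holds.

Converse. This fails. Under r = F, t = F, q = F, p = F, the left side is false but the right side is true.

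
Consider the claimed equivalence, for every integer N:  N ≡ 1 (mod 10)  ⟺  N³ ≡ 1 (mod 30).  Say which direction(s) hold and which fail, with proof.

Forward direction. This fails: take N = 11. Then 11 ≡ 1 (mod 10), but 11³ = 1331 ≡ 11 (mod 30), not 1.

Converse. The residues r modulo 30 with r³ ≡ 1 (mod 30) are exactly {1}, and each is ≡ 1 (mod 10).

Only the converse holds.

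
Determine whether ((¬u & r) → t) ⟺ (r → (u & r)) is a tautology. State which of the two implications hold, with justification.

Converse. Assume the antecedent. If r is true, the antecedent forces (t = F, r = T, u = T) or (t = T, r = T, u = T), and (¬u & r) → t holds there. If r is false, (¬u & r) → t reduces to true regardless of the other variables. Either way (¬u & r) → t holds.

Forward direction. This fails. Under t = T, r = T, u = F, the left side is true but the right side is false.

Only the converse holds.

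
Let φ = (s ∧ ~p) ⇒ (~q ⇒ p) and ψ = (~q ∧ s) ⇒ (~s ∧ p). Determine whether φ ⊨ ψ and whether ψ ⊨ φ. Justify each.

(→) This fails. Under q = F, s = T, p = T, the left side is true but the right side is false.

(←) Assume the antecedent. If q is true, (s ∧ ~p) ⇒ (~q ⇒ p) reduces to true regardless of the other variables. If q is false, the antecedent forces (q = F, s = F, p = F) or (q = F, s = F, p = T), and (s ∧ ~p) ⇒ (~q ⇒ p) holds there. Either way (s ∧ ~p) ⇒ (~q ⇒ p) holds.

The forward direction fails; the converse holds.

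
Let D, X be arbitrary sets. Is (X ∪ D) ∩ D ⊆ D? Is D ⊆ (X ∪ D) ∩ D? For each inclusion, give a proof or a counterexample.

The two sets are equal.

(⟹) Let x ∈ (X ∪ D) ∩ D. Then either x ∈ D and x ∉ X; or x ∈ D ∩ X. In each case x ∈ D, so (X ∪ D) ∩ D ⊆ D.

(⟸) Let x ∈ D. Then either x ∈ D and x ∉ X; or x ∈ D ∩ X. In each case x ∈ (X ∪ D) ∩ D, so D ⊆ (X ∪ D) ∩ D.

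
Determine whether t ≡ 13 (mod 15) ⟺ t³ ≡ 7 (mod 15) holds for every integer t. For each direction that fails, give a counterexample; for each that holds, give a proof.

Both directions hold.

[⇒] Suppose t ≡ 13 (mod 15). Write t = 15j + 13. Then (15j + 13)³ = 3375j³ + 8775j² + 7605j + 2197 = 15(225j³ + 585j² + 507j + 146) + 7, so t³ ≡ 7 (mod 15).

[⇐] Conversely, suppose t³ ≡ 7 (mod 15). The only residue r in {0, …, 14} with r³ ≡ 7 (mod 15) is r = 13, so t ≡ 13 (mod 15).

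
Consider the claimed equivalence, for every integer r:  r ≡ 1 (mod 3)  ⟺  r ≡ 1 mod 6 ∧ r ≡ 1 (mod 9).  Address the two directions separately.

(→) This fails: r = 4 gives 4 ≡ 1 (mod 3) but 4 ≡ 4 (mod 6), so the conjunction on the right does not hold.

(←) Conversely, if r ≡ 1 (mod 6) and r ≡ 1 (mod 9), then by the Chinese remainder theorem r ≡ 1 (mod 18). Since 1 ≡ 1 (mod 3) and 3 ∣ 18, we get r ≡ 1 (mod 3).

The forward direction fails; the converse holds.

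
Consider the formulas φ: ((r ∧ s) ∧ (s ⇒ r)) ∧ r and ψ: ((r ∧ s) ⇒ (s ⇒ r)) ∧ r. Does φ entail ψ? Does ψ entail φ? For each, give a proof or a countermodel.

[⇒] Assume the antecedent. If s is true, the antecedent forces (s = T, r = T), and ((r ∧ s) ⇒ (s ⇒ r)) ∧ r holds there. If s is false, the antecedent cannot hold. Either way ((r ∧ s) ⇒ (s ⇒ r)) ∧ r holds.

[⇐] This fails. Under s = F, r = T, the left side is false but the right side is true.

Only the forward direction holds.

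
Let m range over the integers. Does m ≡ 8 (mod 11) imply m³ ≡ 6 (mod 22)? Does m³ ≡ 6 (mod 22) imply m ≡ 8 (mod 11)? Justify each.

Only the reverse direction holds.

[⇒] This fails: take m = 19. Then 19 ≡ 8 (mod 11), but 19³ = 6859 ≡ 17 (mod 22), not 6.

[⇐] Conversely, the residues r modulo 22 with r³ ≡ 6 (mod 22) are exactly {8}, and each is ≡ 8 (mod 11).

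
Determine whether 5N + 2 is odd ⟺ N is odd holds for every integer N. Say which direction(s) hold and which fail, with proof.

Both implications hold.

(⇒) Suppose 5N + 2 is odd. Since 5 is odd, 5N and N have the same parity, so 5N + 2 ≡ N + 2 (mod 2). As 2 is even, 5N + 2 is odd exactly when N is odd. Thus N is odd.

(⇐) Conversely, suppose N is odd; write N = 2j + 1. Then 5N + 2 = 5·(2j + 1) + 2 = 2·5j + 7, which is odd.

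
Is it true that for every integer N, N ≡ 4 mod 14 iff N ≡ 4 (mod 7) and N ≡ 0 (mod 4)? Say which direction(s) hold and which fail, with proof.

(⇒) This fails: N = 18 gives 18 ≡ 4 (mod 14) but 18 ≡ 2 (mod 4), so the conjunction on the right does not hold.

(⇐) Conversely, if N ≡ 4 (mod 7) and N ≡ 0 (mod 4), then by the Chinese remainder theorem N ≡ 4 (mod 28). Since 4 ≡ 4 (mod 14) and 14 ∣ 28, we get N ≡ 4 (mod 14).

(⇒) fails; (⇐) holds.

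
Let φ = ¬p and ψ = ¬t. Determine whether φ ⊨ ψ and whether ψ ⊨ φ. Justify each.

(→) This fails. Under t = T, p = F, the left side is true but the right side is false.

(←) This fails. Under t = F, p = T, the left side is false but the right side is true.

Neither implication holds.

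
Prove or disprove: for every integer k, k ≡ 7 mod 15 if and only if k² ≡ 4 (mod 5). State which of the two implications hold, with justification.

The forward direction holds; the converse fails.

(→) Suppose k ≡ 7 (mod 15). Then k² ≡ 7² = 49 (mod 15), and since 5 ∣ 15, also k² ≡ 4 (mod 5).

(←) This fails: take k = 2. Then 2² = 4 ≡ 4 (mod 5), yet 2 ≡ 2 (mod 15), not 7.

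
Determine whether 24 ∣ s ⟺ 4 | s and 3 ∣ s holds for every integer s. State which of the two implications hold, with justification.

(⇒) If 24 ∣ s, write s = 24q. Since 24 = 6·4, s = 4·(6q), so 4 ∣ s; and since 24 = 8·3, s = 3·(8q), so 3 ∣ s.

(⇐) This fails: take s = 12. Both 4 ∣ 12 and 3 ∣ 12, yet 12 is not a multiple of 24 (since 12 = 0·24 + 12), so 24 ∤ 12.

(⇒) holds; (⇐) fails.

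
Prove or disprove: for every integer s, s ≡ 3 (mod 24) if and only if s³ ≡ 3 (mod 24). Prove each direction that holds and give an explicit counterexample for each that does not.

The biconditional holds.

[⇒] Suppose s ≡ 3 (mod 24). Write s = 24j + 3. Then (24j + 3)³ = 13824j³ + 5184j² + 648j + 27 = 24(576j³ + 216j² + 27j + 1) + 3, so s³ ≡ 3 (mod 24).

[⇐] Conversely, suppose s³ ≡ 3 (mod 24). The only residue r in {0, …, 23} with r³ ≡ 3 (mod 24) is r = 3, so s ≡ 3 (mod 24).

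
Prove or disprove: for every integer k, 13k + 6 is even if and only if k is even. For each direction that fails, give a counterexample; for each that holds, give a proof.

Equivalent; both directions hold.

[⇐] Suppose k is even; write k = 2j. Then 13k + 6 = 13·(2j) + 6 = 2·13j + 6, which is even.

[⇒] Suppose 13k + 6 is even. Since 13 is odd, 13k and k have the same parity, so 13k + 6 ≡ k + 6 (mod 2). As 6 is even, 13k + 6 is even exactly when k is even. Thus k is even.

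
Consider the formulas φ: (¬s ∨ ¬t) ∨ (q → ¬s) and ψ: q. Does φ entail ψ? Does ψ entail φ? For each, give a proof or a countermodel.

Neither implication holds.

(⇒) This fails. Under t = F, q = F, s = F, the left side is true but the right side is false.

(⇐) This fails. Under t = T, q = T, s = T, the left side is false but the right side is true.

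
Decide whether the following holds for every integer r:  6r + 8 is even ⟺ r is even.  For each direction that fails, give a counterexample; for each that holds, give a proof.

(⇒) fails; (⇐) holds.

(⇒) This fails: take r = 1. Then 6r + 8 = 14, which is even, yet r = 1 is odd, not even.

(⇐) Suppose r is even. Since 6 is even, 6r is even for every r, so 6r + 8 has the same parity as 8, which is even. Hence 6r + 8 is even.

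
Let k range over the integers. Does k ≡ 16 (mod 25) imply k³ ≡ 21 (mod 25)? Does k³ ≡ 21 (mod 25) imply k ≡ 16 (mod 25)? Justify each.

Both directions hold; the statement is true.

Forward direction. Suppose k ≡ 16 (mod 25). Write k = 25j + 16. Then (25j + 16)³ = 15625j³ + 30000j² + 19200j + 4096 = 25(625j³ + 1200j² + 768j + 163) + 21, so k³ ≡ 21 (mod 25).

Converse. Suppose k³ ≡ 21 (mod 25). The only residue r in {0, …, 24} with r³ ≡ 21 (mod 25) is r = 16, so k ≡ 16 (mod 25).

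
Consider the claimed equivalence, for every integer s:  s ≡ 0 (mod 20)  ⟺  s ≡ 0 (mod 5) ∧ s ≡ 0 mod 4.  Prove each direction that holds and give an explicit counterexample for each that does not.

Both directions hold.

[⇐] If s ≡ 0 (mod 5) and s ≡ 0 (mod 4), then by the Chinese remainder theorem s ≡ 0 (mod 20). This is exactly s ≡ 0 (mod 20).

[⇒] Suppose s ≡ 0 (mod 20); write s = 20j + 0. Since 5 ∣ 20, reducing mod 5 gives s ≡ 0 (mod 5); since 4 ∣ 20, reducing mod 4 gives s ≡ 0 (mod 4).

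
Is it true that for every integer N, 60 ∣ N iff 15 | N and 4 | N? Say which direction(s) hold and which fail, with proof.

Both directions hold; the statement is true.

(⇒) If 60 ∣ N, write N = 60q. Since 60 = 4·15, N = 15·(4q), so 15 ∣ N; and since 60 = 15·4, N = 4·(15q), so 4 ∣ N.

(⇐) Suppose 15 ∣ N and 4 ∣ N. Any common multiple of 15 and 4 is a multiple of their lcm; here gcd(15, 4) = 1, so lcm(15, 4) = 15·4 = 60, so 60 ∣ N.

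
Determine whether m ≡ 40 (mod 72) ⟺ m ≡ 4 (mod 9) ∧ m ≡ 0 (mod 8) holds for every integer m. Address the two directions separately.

Both implications hold.

[⇐] If m ≡ 4 (mod 9) and m ≡ 0 (mod 8), then by the Chinese remainder theorem m ≡ 40 (mod 72). This is exactly m ≡ 40 (mod 72).

[⇒] Suppose m ≡ 40 (mod 72); write m = 72j + 40. Since 9 ∣ 72, reducing mod 9 gives m ≡ 40 ≡ 4 (mod 9); since 8 ∣ 72, reducing mod 8 gives m ≡ 40 ≡ 0 (mod 8).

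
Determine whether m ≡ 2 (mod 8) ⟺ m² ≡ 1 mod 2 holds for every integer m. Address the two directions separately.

(→) This fails: take m = 2. Then 2 ≡ 2 (mod 8), but 2² = 4 ≡ 0 (mod 2), not 1.

(←) This fails: take m = 1. Then 1² = 1 ≡ 1 (mod 2), yet 1 ≡ 1 (mod 8), not 2.

Neither implication holds.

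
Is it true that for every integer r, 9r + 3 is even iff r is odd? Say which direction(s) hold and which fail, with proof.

Both implications hold.

(→) Suppose 9r + 3 is even. Since 9 is odd, 9r and r have the same parity, so 9r + 3 ≡ r + 3 (mod 2). As 3 is odd, 9r + 3 is even exactly when r is odd. Thus r is odd.

(←) Conversely, suppose r is odd; write r = 2j + 1. Then 9r + 3 = 9·(2j + 1) + 3 = 2·9j + 12, which is even.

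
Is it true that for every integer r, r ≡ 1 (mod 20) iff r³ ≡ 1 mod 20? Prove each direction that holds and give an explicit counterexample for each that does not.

The biconditional holds.

(⇒) Suppose r ≡ 1 (mod 20). Write r = 20j + 1. Then (20j + 1)³ = 8000j³ + 1200j² + 60j + 1 = 20(400j³ + 60j² + 3j) + 1, so r³ ≡ 1 (mod 20).

(⇐) Conversely, suppose r³ ≡ 1 (mod 20). The only residue r in {0, …, 19} with r³ ≡ 1 (mod 20) is r = 1, so r ≡ 1 (mod 20).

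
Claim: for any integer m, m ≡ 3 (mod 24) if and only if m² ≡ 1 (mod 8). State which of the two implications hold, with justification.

(→) Suppose m ≡ 3 (mod 24). Then m² ≡ 3² = 9 (mod 24), and since 8 ∣ 24, also m² ≡ 1 (mod 8).

(←) This fails: take m = 1. Then 1² = 1 ≡ 1 (mod 8), yet 1 ≡ 1 (mod 24), not 3.

Only the forward direction holds.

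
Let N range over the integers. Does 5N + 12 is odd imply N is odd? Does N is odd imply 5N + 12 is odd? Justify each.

(⇐) Suppose N is odd; write N = 2j + 1. Then 5N + 12 = 5·(2j + 1) + 12 = 2·5j + 17, which is odd.

(⇒) Suppose 5N + 12 is odd. Since 5 is odd, 5N and N have the same parity, so 5N + 12 ≡ N + 12 (mod 2). As 12 is even, 5N + 12 is odd exactly when N is odd. Thus N is odd.

Both implications hold.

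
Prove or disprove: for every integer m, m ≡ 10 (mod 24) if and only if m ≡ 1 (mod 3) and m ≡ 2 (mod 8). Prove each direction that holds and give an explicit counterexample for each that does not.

[⇒] Suppose m ≡ 10 (mod 24); write m = 24j + 10. Since 3 ∣ 24, reducing mod 3 gives m ≡ 10 ≡ 1 (mod 3); since 8 ∣ 24, reducing mod 8 gives m ≡ 10 ≡ 2 (mod 8).

[⇐] Conversely, if m ≡ 1 (mod 3) and m ≡ 2 (mod 8), then by the Chinese remainder theorem m ≡ 10 (mod 24). This is exactly m ≡ 10 (mod 24).

The biconditional holds.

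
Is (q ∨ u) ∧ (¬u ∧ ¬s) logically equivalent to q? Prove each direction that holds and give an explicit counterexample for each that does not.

(⟸) This fails. Under u = T, s = F, q = T, the left side is false but the right side is true.

(⟹) Assume the antecedent. If u is true, the antecedent cannot hold. If u is false, the antecedent forces (u = F, s = F, q = T), and q holds there. Either way q holds.

The forward direction holds; the converse fails.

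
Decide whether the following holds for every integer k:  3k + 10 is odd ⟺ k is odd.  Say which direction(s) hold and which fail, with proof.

Forward direction. Suppose 3k + 10 is odd. Since 3 is odd, 3k and k have the same parity, so 3k + 10 ≡ k + 10 (mod 2). As 10 is even, 3k + 10 is odd exactly when k is odd. Thus k is odd.

Converse. Suppose k is odd; write k = 2j + 1. Then 3k + 10 = 3·(2j + 1) + 10 = 2·3j + 13, which is odd.

Both directions hold; the statement is true.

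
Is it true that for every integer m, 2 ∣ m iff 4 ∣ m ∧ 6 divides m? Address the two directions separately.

Forward direction. This fails: take m = 2. Certainly 2 ∣ 2, but 4 ∤ 2.

Converse. Suppose 4 ∣ m and 6 ∣ m. Any common multiple of 4 and 6 is a multiple of their lcm; here lcm(4, 6) = 4·6/gcd(4, 6) = 24/2 = 12, so 12 ∣ m. Since 2 ∣ 12, it follows that 2 ∣ m.

Only the converse holds.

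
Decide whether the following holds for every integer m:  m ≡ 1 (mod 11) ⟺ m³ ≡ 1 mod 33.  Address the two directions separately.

(⟹) This fails: take m = 12. Then 12 ≡ 1 (mod 11), but 12³ = 1728 ≡ 12 (mod 33), not 1.

(⟸) Conversely, the residues r modulo 33 with r³ ≡ 1 (mod 33) are exactly {1}, and each is ≡ 1 (mod 11).

Not equivalent: only (⇐) holds.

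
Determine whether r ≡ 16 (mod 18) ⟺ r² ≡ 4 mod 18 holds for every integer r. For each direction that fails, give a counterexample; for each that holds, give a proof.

Forward direction. Suppose r ≡ 16 (mod 18). Write r = 18j + 16. Then (18j + 16)² = 324j² + 576j + 256 = 18(18j² + 32j + 14) + 4, so r² ≡ 4 (mod 18).

Converse. This fails: take r = 2. Then 2² = 4 ≡ 4 (mod 18), yet 2 ≡ 2 (mod 18), not 16.

Not equivalent: only (⇒) holds.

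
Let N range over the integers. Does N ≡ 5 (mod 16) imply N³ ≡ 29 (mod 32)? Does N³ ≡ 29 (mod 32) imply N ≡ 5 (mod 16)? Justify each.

(→) This fails: take N = 21. Then 21 ≡ 5 (mod 16), but 21³ = 9261 ≡ 13 (mod 32), not 29.

(←) Conversely, the residues r modulo 32 with r³ ≡ 29 (mod 32) are exactly {5}, and each is ≡ 5 (mod 16).

Only the converse holds.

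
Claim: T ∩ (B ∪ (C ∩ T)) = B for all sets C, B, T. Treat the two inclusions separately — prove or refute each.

Forward inclusion. This inclusion fails. Take C = {1}, B = ∅, T = {1}; then 1 ∈ T ∩ (B ∪ (C ∩ T)) but 1 ∉ B.

Reverse inclusion. This inclusion fails. Take C = ∅, B = {1}, T = ∅; then 1 ∈ B but 1 ∉ T ∩ (B ∪ (C ∩ T)).

(⊆) fails and (⊇) fails.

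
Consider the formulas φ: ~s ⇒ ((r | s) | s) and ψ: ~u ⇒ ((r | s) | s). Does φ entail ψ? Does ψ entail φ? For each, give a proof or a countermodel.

(⇐) This fails. Under u = T, r = F, s = F, the left side is false but the right side is true.

(⇒) Assume the antecedent. If r is true, ~u ⇒ ((r | s) | s) reduces to true regardless of the other variables. If r is false, the antecedent forces (u = F, r = F, s = T) or (u = T, r = F, s = T), and ~u ⇒ ((r | s) | s) holds there. Either way ~u ⇒ ((r | s) | s) holds.

(⇒) holds; (⇐) fails.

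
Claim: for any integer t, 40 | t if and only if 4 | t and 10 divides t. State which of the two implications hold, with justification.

(⟸) This fails: take t = 20. Both 4 ∣ 20 and 10 ∣ 20, yet 20 is not a multiple of 40 (since 20 = 0·40 + 20), so 40 ∤ 20.

(⟹) If 40 ∣ t, write t = 40q. Since 40 = 10·4, t = 4·(10q), so 4 ∣ t; and since 40 = 4·10, t = 10·(4q), so 10 ∣ t.

Not equivalent: only (⇒) holds.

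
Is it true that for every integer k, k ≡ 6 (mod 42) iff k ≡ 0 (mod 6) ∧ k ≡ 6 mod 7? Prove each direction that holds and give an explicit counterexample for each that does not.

Converse. If k ≡ 0 (mod 6) and k ≡ 6 (mod 7), then by the Chinese remainder theorem k ≡ 6 (mod 42). This is exactly k ≡ 6 (mod 42).

Forward direction. Suppose k ≡ 6 (mod 42); write k = 42j + 6. Since 6 ∣ 42, reducing mod 6 gives k ≡ 6 ≡ 0 (mod 6); since 7 ∣ 42, reducing mod 7 gives k ≡ 6 (mod 7).

Both directions hold; the statement is true.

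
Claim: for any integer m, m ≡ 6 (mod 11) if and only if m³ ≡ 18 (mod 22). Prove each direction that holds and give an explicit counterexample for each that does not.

[⇒] This fails: take m = 17. Then 17 ≡ 6 (mod 11), but 17³ = 4913 ≡ 7 (mod 22), not 18.

[⇐] Conversely, the residues r modulo 22 with r³ ≡ 18 (mod 22) are exactly {6}, and each is ≡ 6 (mod 11).

The forward direction fails; the converse holds.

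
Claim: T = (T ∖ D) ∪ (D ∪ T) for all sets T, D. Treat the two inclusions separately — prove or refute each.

(⊇) This inclusion fails. Take T = ∅, D = {1}; then 1 ∈ (T ∖ D) ∪ (D ∪ T) but 1 ∉ T.

(⊆) Let x ∈ T. Then either x ∈ T and x ∉ D; or x ∈ T ∩ D. In each case x ∈ (T ∖ D) ∪ (D ∪ T), so T ⊆ (T ∖ D) ∪ (D ∪ T).

Only the forward inclusion holds.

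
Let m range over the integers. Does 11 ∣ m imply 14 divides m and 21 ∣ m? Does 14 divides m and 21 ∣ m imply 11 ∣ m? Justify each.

(⇒) This fails: take m = 11. Certainly 11 ∣ 11, but 14 ∤ 11.

(⇐) This fails: take m = 42. Both 14 ∣ 42 and 21 ∣ 42, yet 42 is not a multiple of 11 (since 42 = 3·11 + 9), so 11 ∤ 42.

Both directions fail.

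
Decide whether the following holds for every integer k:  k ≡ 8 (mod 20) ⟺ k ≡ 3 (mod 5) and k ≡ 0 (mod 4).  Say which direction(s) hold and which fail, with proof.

(⟹) Suppose k ≡ 8 (mod 20); write k = 20j + 8. Since 5 ∣ 20, reducing mod 5 gives k ≡ 8 ≡ 3 (mod 5); since 4 ∣ 20, reducing mod 4 gives k ≡ 8 ≡ 0 (mod 4).

(⟸) Conversely, if k ≡ 3 (mod 5) and k ≡ 0 (mod 4), then by the Chinese remainder theorem k ≡ 8 (mod 20). This is exactly k ≡ 8 (mod 20).

Both directions hold; the statement is true.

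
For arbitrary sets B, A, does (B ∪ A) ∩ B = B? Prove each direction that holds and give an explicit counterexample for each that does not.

(⟹) Let x ∈ (B ∪ A) ∩ B. Then either x ∈ B and x ∉ A; or x ∈ B ∩ A. In each case x ∈ B, so (B ∪ A) ∩ B ⊆ B.

(⟸) Let x ∈ B. Then either x ∈ B and x ∉ A; or x ∈ B ∩ A. In each case x ∈ (B ∪ A) ∩ B, so B ⊆ (B ∪ A) ∩ B.

Both inclusions hold; the sets are equal.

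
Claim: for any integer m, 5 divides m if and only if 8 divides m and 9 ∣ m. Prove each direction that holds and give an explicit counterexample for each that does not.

Forward direction. This fails: take m = 5. Certainly 5 ∣ 5, but 8 ∤ 5.

Converse. This fails: take m = 72. Both 8 ∣ 72 and 9 ∣ 72, yet 72 is not a multiple of 5 (since 72 = 14·5 + 2), so 5 ∤ 72.

(⇒) fails and (⇐) fails.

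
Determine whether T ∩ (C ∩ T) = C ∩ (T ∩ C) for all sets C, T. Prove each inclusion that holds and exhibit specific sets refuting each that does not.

The two sets are equal.

(⊇) Let x ∈ C ∩ (T ∩ C). Then x ∈ C ∩ T, from which x ∈ T ∩ (C ∩ T).

(⊆) Let x ∈ T ∩ (C ∩ T). Then x ∈ C ∩ T, from which x ∈ C ∩ (T ∩ C).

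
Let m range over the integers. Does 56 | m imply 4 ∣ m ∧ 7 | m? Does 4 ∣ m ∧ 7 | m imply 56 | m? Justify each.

The forward direction holds; the converse fails.

Forward direction. If 56 ∣ m, write m = 56q. Since 56 = 14·4, m = 4·(14q), so 4 ∣ m; and since 56 = 8·7, m = 7·(8q), so 7 ∣ m.

Converse. This fails: take m = 28. Both 4 ∣ 28 and 7 ∣ 28, yet 28 is not a multiple of 56 (since 28 = 0·56 + 28), so 56 ∤ 28.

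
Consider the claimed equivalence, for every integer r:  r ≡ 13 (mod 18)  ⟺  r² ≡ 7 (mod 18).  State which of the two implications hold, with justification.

Only the forward direction holds.

(⇐) This fails: take r = 5. Then 5² = 25 ≡ 7 (mod 18), yet 5 ≡ 5 (mod 18), not 13.

(⇒) Suppose r ≡ 13 (mod 18). Write r = 18j + 13. Then (18j + 13)² = 324j² + 468j + 169 = 18(18j² + 26j + 9) + 7, so r² ≡ 7 (mod 18).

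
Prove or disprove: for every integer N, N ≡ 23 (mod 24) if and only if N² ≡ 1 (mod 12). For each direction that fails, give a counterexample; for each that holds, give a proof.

Only the forward implication holds.

[⇒] Suppose N ≡ 23 (mod 24). Then N² ≡ 23² = 529 (mod 24), and since 12 ∣ 24, also N² ≡ 1 (mod 12).

[⇐] This fails: take N = 1. Then 1² = 1 ≡ 1 (mod 12), yet 1 ≡ 1 (mod 24), not 23.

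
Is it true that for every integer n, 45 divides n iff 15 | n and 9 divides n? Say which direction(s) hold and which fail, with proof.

Both directions hold.

[⇒] If 45 ∣ n, write n = 45q. Since 45 = 3·15, n = 15·(3q), so 15 ∣ n; and since 45 = 5·9, n = 9·(5q), so 9 ∣ n.

[⇐] Suppose 15 ∣ n and 9 ∣ n. Any common multiple of 15 and 9 is a multiple of their lcm; here lcm(15, 9) = 15·9/gcd(15, 9) = 135/3 = 45, so 45 ∣ n.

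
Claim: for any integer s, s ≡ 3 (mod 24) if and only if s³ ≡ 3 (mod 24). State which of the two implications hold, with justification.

[⇒] Suppose s ≡ 3 (mod 24). Write s = 24j + 3. Then (24j + 3)³ = 13824j³ + 5184j² + 648j + 27 = 24(576j³ + 216j² + 27j + 1) + 3, so s³ ≡ 3 (mod 24).

[⇐] Conversely, suppose s³ ≡ 3 (mod 24). The only residue r in {0, …, 23} with r³ ≡ 3 (mod 24) is r = 3, so s ≡ 3 (mod 24).

The biconditional holds.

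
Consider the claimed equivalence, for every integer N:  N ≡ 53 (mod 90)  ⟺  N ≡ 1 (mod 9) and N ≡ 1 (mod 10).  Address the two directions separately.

(⇒) fails and (⇐) fails.

(→) This fails: N = 53 gives 53 ≡ 53 (mod 90) but 53 ≡ 8 (mod 9), so the conjunction on the right does not hold.

(←) This fails: N = 1 satisfies both congruences on the right (1 ≡ 1 mod 9 and 1 ≡ 1 mod 10) yet 1 ≡ 1 (mod 90), not 53.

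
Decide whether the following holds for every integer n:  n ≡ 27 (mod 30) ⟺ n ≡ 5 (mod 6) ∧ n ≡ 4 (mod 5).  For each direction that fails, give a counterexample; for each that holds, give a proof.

(⟹) This fails: n = 27 gives 27 ≡ 27 (mod 30) but 27 ≡ 3 (mod 6), so the conjunction on the right does not hold.

(⟸) This fails: n = 29 satisfies both congruences on the right (29 ≡ 5 mod 6 and 29 ≡ 4 mod 5) yet 29 ≡ 29 (mod 30), not 27.

Both directions fail.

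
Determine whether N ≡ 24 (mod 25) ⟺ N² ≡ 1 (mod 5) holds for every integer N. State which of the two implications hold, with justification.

Not equivalent: only (⇒) holds.

(→) Suppose N ≡ 24 (mod 25). Then N² ≡ 24² = 576 (mod 25), and since 5 ∣ 25, also N² ≡ 1 (mod 5).

(←) This fails: take N = 1. Then 1² = 1 ≡ 1 (mod 5), yet 1 ≡ 1 (mod 25), not 24.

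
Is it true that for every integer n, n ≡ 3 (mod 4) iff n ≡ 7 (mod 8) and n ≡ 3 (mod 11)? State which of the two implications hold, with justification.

Only the converse holds.

(→) This fails: n = 3 gives 3 ≡ 3 (mod 4) but 3 ≡ 3 (mod 8), so the conjunction on the right does not hold.

(←) Conversely, if n ≡ 7 (mod 8) and n ≡ 3 (mod 11), then by the Chinese remainder theorem n ≡ 47 (mod 88). Since 47 ≡ 3 (mod 4) and 4 ∣ 88, we get n ≡ 3 (mod 4).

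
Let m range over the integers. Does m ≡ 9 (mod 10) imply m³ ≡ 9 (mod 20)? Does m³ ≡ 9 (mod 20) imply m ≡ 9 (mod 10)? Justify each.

Converse. The residues r modulo 20 with r³ ≡ 9 (mod 20) are exactly {9}, and each is ≡ 9 (mod 10).

Forward direction. This fails: take m = 19. Then 19 ≡ 9 (mod 10), but 19³ = 6859 ≡ 19 (mod 20), not 9.

Only the reverse direction holds.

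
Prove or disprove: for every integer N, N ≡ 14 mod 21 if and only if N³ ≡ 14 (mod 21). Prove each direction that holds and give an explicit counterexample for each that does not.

(⇐) Suppose N³ ≡ 14 (mod 21). The only residue r in {0, …, 20} with r³ ≡ 14 (mod 21) is r = 14, so N ≡ 14 (mod 21).

(⇒) Suppose N ≡ 14 mod 21. Write N = 21j + 14. Then (21j + 14)³ = 9261j³ + 18522j² + 12348j + 2744 = 21(441j³ + 882j² + 588j + 130) + 14, so N³ ≡ 14 (mod 21).

The biconditional holds.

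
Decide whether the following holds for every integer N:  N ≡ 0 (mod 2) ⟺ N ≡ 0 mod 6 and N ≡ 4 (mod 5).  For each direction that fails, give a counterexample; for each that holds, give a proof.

Only the converse holds.

Forward direction. This fails: N = 0 gives 0 ≡ 0 (mod 2) but 0 ≡ 0 (mod 5), so the conjunction on the right does not hold.

Converse. If N ≡ 0 (mod 6) and N ≡ 4 (mod 5), then by the Chinese remainder theorem N ≡ 24 (mod 30). Since 24 ≡ 0 (mod 2) and 2 ∣ 30, we get N ≡ 0 (mod 2).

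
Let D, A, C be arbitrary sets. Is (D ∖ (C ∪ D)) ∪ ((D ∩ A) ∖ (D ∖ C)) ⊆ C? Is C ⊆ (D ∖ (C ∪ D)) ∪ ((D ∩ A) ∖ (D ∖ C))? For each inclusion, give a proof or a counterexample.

The sets are not equal: only the forward inclusion holds.

(⊆) Let x ∈ (D ∖ (C ∪ D)) ∪ ((D ∩ A) ∖ (D ∖ C)). Then x ∈ D ∩ A ∩ C, from which x ∈ C.

(⊇) This inclusion fails. Take D = ∅, A = ∅, C = {1}; then 1 ∈ C but 1 ∉ (D ∖ (C ∪ D)) ∪ ((D ∩ A) ∖ (D ∖ C)).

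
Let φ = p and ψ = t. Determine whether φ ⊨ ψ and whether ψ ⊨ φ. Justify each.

Neither direction holds.

(⟹) This fails. Under p = T, t = F, the left side is true but the right side is false.

(⟸) This fails. Under p = F, t = T, the left side is false but the right side is true.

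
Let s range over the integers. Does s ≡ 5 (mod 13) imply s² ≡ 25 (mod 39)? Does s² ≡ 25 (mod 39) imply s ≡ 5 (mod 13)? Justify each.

Neither implication holds.

(⟹) This fails: take s = 18. Then 18 ≡ 5 (mod 13), but 18² = 324 ≡ 12 (mod 39), not 25.

(⟸) This fails: take s = 8. Then 8² = 64 ≡ 25 (mod 39), yet 8 ≡ 8 (mod 13), not 5.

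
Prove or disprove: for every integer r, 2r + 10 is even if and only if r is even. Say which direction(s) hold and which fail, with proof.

Not equivalent: only (⇐) holds.

[⇒] This fails: take r = 1. Then 2r + 10 = 12, which is even, yet r = 1 is odd, not even.

[⇐] Suppose r is even. Since 2 is even, 2r is even for every r, so 2r + 10 has the same parity as 10, which is even. Hence 2r + 10 is even.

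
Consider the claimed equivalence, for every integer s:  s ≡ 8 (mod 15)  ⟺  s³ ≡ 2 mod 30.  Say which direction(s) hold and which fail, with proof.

(⇒) This fails: take s = 23. Then 23 ≡ 8 (mod 15), but 23³ = 12167 ≡ 17 (mod 30), not 2.

(⇐) Conversely, the residues r modulo 30 with r³ ≡ 2 (mod 30) are exactly {8}, and each is ≡ 8 (mod 15).

(⇒) fails; (⇐) holds.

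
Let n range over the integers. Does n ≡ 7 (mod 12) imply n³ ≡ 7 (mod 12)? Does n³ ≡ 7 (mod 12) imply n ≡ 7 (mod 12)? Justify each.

(⟹) Suppose n ≡ 7 (mod 12). Write n = 12j + 7. Then (12j + 7)³ = 1728j³ + 3024j² + 1764j + 343 = 12(144j³ + 252j² + 147j + 28) + 7, so n³ ≡ 7 (mod 12).

(⟸) Conversely, suppose n³ ≡ 7 (mod 12). The only residue r in {0, …, 11} with r³ ≡ 7 (mod 12) is r = 7, so n ≡ 7 (mod 12).

Both directions hold; the statement is true.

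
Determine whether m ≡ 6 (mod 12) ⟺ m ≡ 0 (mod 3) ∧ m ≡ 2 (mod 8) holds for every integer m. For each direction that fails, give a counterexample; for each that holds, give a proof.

Not equivalent: only (⇐) holds.

(→) This fails: m = 6 gives 6 ≡ 6 (mod 12) but 6 ≡ 6 (mod 8), so the conjunction on the right does not hold.

(←) Conversely, if m ≡ 0 (mod 3) and m ≡ 2 (mod 8), then by the Chinese remainder theorem m ≡ 18 (mod 24). Since 18 ≡ 6 (mod 12) and 12 ∣ 24, we get m ≡ 6 (mod 12).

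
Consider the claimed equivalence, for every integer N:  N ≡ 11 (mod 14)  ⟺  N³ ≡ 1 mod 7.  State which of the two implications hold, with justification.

Not equivalent: only (⇒) holds.

(⟹) Suppose N ≡ 11 (mod 14). Then N³ ≡ 11³ = 1331 (mod 14), and since 7 ∣ 14, also N³ ≡ 1 (mod 7).

(⟸) This fails: take N = 1. Then 1³ = 1 ≡ 1 (mod 7), yet 1 ≡ 1 (mod 14), not 11.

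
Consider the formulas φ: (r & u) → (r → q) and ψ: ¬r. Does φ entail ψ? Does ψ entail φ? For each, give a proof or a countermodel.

Only the converse holds.

(→) This fails. Under u = F, q = F, r = T, the left side is true but the right side is false.

(←) Assume the antecedent. If u is true, the antecedent forces (u = T, q = F, r = F) or (u = T, q = T, r = F), and (r & u) → (r → q) holds there. If u is false, (r & u) → (r → q) reduces to true regardless of the other variables. Either way (r & u) → (r → q) holds.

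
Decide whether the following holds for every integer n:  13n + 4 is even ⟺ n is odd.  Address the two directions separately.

Neither direction holds.

(⇒) This fails: n = 6 gives 13n + 4 = 82, which is even, but 6 is even, not odd.

(⇐) This also fails: n = 1 is odd, but 13n + 4 = 17 is odd, not even.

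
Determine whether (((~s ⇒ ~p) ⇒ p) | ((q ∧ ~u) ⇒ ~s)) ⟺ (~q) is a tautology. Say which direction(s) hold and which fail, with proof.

(→) This fails. Under u = F, q = T, s = F, p = F, the left side is true but the right side is false.

(←) Assume the antecedent. If q is true, the antecedent cannot hold. If q is false, the consequent reduces to true regardless of the other variables. Either way the consequent holds.

Only the converse holds.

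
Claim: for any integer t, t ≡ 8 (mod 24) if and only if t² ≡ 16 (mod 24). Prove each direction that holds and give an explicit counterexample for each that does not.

(⇒) holds; (⇐) fails.

[⇒] Suppose t ≡ 8 (mod 24). Write t = 24j + 8. Then (24j + 8)² = 576j² + 384j + 64 = 24(24j² + 16j + 2) + 16, so t² ≡ 16 (mod 24).

[⇐] This fails: take t = 4. Then 4² = 16 ≡ 16 (mod 24), yet 4 ≡ 4 (mod 24), not 8.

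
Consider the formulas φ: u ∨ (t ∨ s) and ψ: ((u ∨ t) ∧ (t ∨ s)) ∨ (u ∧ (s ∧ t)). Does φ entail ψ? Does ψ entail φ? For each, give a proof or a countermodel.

(→) This fails. Under u = T, t = F, s = F, the left side is true but the right side is false.

(←) Assume the antecedent. If u is true, u ∨ (t ∨ s) reduces to true regardless of the other variables. If u is false, the antecedent forces (u = F, t = T, s = F) or (u = F, t = T, s = T), and u ∨ (t ∨ s) holds there. Either way u ∨ (t ∨ s) holds.

Not equivalent: only (⇐) holds.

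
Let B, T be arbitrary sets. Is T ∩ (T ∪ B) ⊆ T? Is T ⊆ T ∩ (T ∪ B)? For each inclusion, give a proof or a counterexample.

Both inclusions hold.

(⟹) Let x ∈ T ∩ (T ∪ B). Then either x ∈ T and x ∉ B; or x ∈ B ∩ T. In each case x ∈ T, so T ∩ (T ∪ B) ⊆ T.

(⟸) Let x ∈ T. Then either x ∈ T and x ∉ B; or x ∈ B ∩ T. In each case x ∈ T ∩ (T ∪ B), so T ⊆ T ∩ (T ∪ B).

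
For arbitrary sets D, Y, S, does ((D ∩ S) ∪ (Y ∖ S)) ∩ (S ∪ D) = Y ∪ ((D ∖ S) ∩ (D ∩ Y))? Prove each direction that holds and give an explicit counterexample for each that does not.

(⊆) fails and (⊇) fails.

(⟹) This inclusion fails. Take D = {1}, Y = ∅, S = {1}; then 1 ∈ ((D ∩ S) ∪ (Y ∖ S)) ∩ (S ∪ D) but 1 ∉ Y ∪ ((D ∖ S) ∩ (D ∩ Y)).

(⟸) This inclusion fails. Take D = ∅, Y = {1}, S = ∅; then 1 ∈ Y ∪ ((D ∖ S) ∩ (D ∩ Y)) but 1 ∉ ((D ∩ S) ∪ (Y ∖ S)) ∩ (S ∪ D).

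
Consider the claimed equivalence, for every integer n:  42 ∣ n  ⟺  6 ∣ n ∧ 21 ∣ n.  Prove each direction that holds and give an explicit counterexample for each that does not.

[⇒] If 42 ∣ n, write n = 42q. Since 42 = 7·6, n = 6·(7q), so 6 ∣ n; and since 42 = 2·21, n = 21·(2q), so 21 ∣ n.

[⇐] Suppose 6 ∣ n and 21 ∣ n. Any common multiple of 6 and 21 is a multiple of their lcm; here lcm(6, 21) = 6·21/gcd(6, 21) = 126/3 = 42, so 42 ∣ n.

Equivalent; both directions hold.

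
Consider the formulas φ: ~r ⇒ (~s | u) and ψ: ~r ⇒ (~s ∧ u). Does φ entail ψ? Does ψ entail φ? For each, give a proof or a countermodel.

The forward direction fails; the converse holds.

[⇒] This fails. Under r = F, u = F, s = F, the left side is true but the right side is false.

[⇐] Assume the antecedent. If r is true, ~r ⇒ (~s | u) reduces to true regardless of the other variables. If r is false, the antecedent forces (r = F, u = T, s = F), and ~r ⇒ (~s | u) holds there. Either way ~r ⇒ (~s | u) holds.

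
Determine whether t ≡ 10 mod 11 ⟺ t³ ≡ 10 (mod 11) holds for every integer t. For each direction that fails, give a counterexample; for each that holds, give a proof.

(→) Suppose t ≡ 10 mod 11. Write t = 11j + 10. Then (11j + 10)³ = 1331j³ + 3630j² + 3300j + 1000 = 11(121j³ + 330j² + 300j + 90) + 10, so t³ ≡ 10 (mod 11).

(←) Conversely, suppose t³ ≡ 10 (mod 11). The only residue r in {0, …, 10} with r³ ≡ 10 (mod 11) is r = 10, so t ≡ 10 (mod 11).

Equivalent; both directions hold.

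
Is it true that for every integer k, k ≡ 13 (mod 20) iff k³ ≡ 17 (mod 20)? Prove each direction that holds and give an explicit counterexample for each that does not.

Both directions hold.

(⇒) Suppose k ≡ 13 (mod 20). Write k = 20j + 13. Then (20j + 13)³ = 8000j³ + 15600j² + 10140j + 2197 = 20(400j³ + 780j² + 507j + 109) + 17, so k³ ≡ 17 (mod 20).

(⇐) Conversely, suppose k³ ≡ 17 (mod 20). The only residue r in {0, …, 19} with r³ ≡ 17 (mod 20) is r = 13, so k ≡ 13 (mod 20).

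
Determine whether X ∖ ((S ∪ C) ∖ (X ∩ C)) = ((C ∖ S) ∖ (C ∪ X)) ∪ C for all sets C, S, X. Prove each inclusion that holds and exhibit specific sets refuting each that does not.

Forward inclusion. This inclusion fails. Take C = ∅, S = ∅, X = {1}; then 1 ∈ X ∖ ((S ∪ C) ∖ (X ∩ C)) but 1 ∉ ((C ∖ S) ∖ (C ∪ X)) ∪ C.

Reverse inclusion. This inclusion fails. Take C = {1}, S = ∅, X = ∅; then 1 ∈ ((C ∖ S) ∖ (C ∪ X)) ∪ C but 1 ∉ X ∖ ((S ∪ C) ∖ (X ∩ C)).

(⊆) fails and (⊇) fails.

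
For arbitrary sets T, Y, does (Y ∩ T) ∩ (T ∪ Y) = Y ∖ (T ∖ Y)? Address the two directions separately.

Reverse inclusion. This inclusion fails. Take T = ∅, Y = {1}; then 1 ∈ Y ∖ (T ∖ Y) but 1 ∉ (Y ∩ T) ∩ (T ∪ Y).

Forward inclusion. Let x ∈ (Y ∩ T) ∩ (T ∪ Y). Then x ∈ T ∩ Y, from which x ∈ Y ∖ (T ∖ Y).

(⊆) holds; (⊇) fails.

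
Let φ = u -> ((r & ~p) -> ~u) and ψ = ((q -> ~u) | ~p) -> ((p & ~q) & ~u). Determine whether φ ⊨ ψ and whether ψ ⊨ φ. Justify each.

[⇐] Assume the antecedent. If q is true, the antecedent forces (q = T, p = T, u = T, r = F) or (q = T, p = T, u = T, r = T), and u -> ((r & ~p) -> ~u) holds there. If q is false, the antecedent forces (q = F, p = T, u = F, r = F) or (q = F, p = T, u = F, r = T), and u -> ((r & ~p) -> ~u) holds there. Either way u -> ((r & ~p) -> ~u) holds.

[⇒] This fails. Under q = F, p = F, u = F, r = F, the left side is true but the right side is false.

The forward direction fails; the converse holds.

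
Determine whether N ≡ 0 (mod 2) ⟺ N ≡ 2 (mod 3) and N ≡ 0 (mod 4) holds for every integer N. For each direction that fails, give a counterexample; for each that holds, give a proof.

(⟹) This fails: N = 0 gives 0 ≡ 0 (mod 2) but 0 ≡ 0 (mod 3), so the conjunction on the right does not hold.

(⟸) Conversely, if N ≡ 2 (mod 3) and N ≡ 0 (mod 4), then by the Chinese remainder theorem N ≡ 8 (mod 12). Since 8 ≡ 0 (mod 2) and 2 ∣ 12, we get N ≡ 0 (mod 2).

Only the reverse direction holds.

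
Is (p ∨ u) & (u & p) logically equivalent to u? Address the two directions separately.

The forward direction holds; the converse fails.

(⟹) Assume the antecedent. If u is true, u reduces to true regardless of the other variables. If u is false, the antecedent cannot hold. Either way u holds.

(⟸) This fails. Under u = T, p = F, the left side is false but the right side is true.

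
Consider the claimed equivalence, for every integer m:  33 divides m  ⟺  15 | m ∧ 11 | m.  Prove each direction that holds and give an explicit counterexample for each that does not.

(←) Suppose 15 ∣ m and 11 ∣ m. Any common multiple of 15 and 11 is a multiple of their lcm; here gcd(15, 11) = 1, so lcm(15, 11) = 15·11 = 165, so 165 ∣ m. Since 33 ∣ 165, it follows that 33 ∣ m.

(→) This fails: take m = 33. Certainly 33 ∣ 33, but 15 ∤ 33.

The forward direction fails; the converse holds.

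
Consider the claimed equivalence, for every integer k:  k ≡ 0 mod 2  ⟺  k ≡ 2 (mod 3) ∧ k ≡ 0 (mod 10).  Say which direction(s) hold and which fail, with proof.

(←) If k ≡ 2 (mod 3) and k ≡ 0 (mod 10), then by the Chinese remainder theorem k ≡ 20 (mod 30). Since 20 ≡ 0 (mod 2) and 2 ∣ 30, we get k ≡ 0 (mod 2).

(→) This fails: k = 0 gives 0 ≡ 0 (mod 2) but 0 ≡ 0 (mod 3), so the conjunction on the right does not hold.

Only the converse holds.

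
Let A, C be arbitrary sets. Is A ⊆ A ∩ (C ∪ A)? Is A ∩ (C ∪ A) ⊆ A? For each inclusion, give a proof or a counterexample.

Both inclusions hold; the sets are equal.

(⊆) Let x ∈ A. Then either x ∈ A and x ∉ C; or x ∈ A ∩ C. In each case x ∈ A ∩ (C ∪ A), so A ⊆ A ∩ (C ∪ A).

(⊇) Let x ∈ A ∩ (C ∪ A). Then either x ∈ A and x ∉ C; or x ∈ A ∩ C. In each case x ∈ A, so A ∩ (C ∪ A) ⊆ A.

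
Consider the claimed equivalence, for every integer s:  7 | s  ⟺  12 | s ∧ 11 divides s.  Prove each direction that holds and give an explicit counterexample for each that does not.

Both directions fail.

(→) This fails: take s = 7. Certainly 7 ∣ 7, but 12 ∤ 7.

(←) This fails: take s = 132. Both 12 ∣ 132 and 11 ∣ 132, yet 132 is not a multiple of 7 (since 132 = 18·7 + 6), so 7 ∤ 132.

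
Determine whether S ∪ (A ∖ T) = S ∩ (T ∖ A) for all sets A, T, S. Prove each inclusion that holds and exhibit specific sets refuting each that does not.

Forward inclusion. This inclusion fails. Take A = {1}, T = ∅, S = ∅; then 1 ∈ S ∪ (A ∖ T) but 1 ∉ S ∩ (T ∖ A).

Reverse inclusion. Let x ∈ S ∩ (T ∖ A). Then x ∈ T ∩ S and x ∉ A, from which x ∈ S ∪ (A ∖ T).

The sets are not equal: only the reverse inclusion holds.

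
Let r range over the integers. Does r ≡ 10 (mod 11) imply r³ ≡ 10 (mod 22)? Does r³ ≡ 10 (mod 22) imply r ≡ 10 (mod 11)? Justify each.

Converse. The residues r modulo 22 with r³ ≡ 10 (mod 22) are exactly {10}, and each is ≡ 10 (mod 11).

Forward direction. This fails: take r = 21. Then 21 ≡ 10 (mod 11), but 21³ = 9261 ≡ 21 (mod 22), not 10.

Only the converse holds.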